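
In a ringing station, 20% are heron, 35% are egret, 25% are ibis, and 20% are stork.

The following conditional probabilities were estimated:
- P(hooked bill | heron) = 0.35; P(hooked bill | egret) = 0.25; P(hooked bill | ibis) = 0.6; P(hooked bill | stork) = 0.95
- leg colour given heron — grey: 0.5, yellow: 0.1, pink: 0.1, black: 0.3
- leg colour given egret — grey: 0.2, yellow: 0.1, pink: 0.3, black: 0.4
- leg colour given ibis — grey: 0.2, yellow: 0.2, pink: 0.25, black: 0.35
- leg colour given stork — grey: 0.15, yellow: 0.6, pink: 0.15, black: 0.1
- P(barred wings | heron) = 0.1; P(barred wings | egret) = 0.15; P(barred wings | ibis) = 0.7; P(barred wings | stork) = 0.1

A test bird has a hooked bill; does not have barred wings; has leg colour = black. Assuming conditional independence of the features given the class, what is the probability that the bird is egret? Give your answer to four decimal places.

0.3650

heron: 0.2 × 0.35 × 0.3 × (1−0.1) = 0.0189
egret: 0.35 × 0.25 × 0.4 × (1−0.15) = 0.02975
ibis: 0.25 × 0.6 × 0.35 × (1−0.7) = 0.01575
stork: 0.2 × 0.95 × 0.1 × (1−0.1) = 0.0171
P(egret | x) = 0.02975 / 0.0815 ≈ 0.3650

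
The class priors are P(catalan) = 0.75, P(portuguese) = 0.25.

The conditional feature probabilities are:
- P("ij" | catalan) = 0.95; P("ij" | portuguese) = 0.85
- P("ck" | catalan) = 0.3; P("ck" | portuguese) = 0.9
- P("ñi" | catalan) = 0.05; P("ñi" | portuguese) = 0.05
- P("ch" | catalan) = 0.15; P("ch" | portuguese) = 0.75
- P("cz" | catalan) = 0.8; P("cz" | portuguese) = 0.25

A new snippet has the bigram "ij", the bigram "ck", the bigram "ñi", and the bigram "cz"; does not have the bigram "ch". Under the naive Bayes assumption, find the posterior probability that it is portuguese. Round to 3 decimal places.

0.076

catalan: 0.75 × 0.95 × 0.3 × 0.05 × (1−0.15) × 0.8 = 0.0072675
portuguese: 0.25 × 0.85 × 0.9 × 0.05 × (1−0.75) × 0.25 = 0.00059765625
P(portuguese | x) = 0.00059765625 / 0.00786515625 ≈ 0.076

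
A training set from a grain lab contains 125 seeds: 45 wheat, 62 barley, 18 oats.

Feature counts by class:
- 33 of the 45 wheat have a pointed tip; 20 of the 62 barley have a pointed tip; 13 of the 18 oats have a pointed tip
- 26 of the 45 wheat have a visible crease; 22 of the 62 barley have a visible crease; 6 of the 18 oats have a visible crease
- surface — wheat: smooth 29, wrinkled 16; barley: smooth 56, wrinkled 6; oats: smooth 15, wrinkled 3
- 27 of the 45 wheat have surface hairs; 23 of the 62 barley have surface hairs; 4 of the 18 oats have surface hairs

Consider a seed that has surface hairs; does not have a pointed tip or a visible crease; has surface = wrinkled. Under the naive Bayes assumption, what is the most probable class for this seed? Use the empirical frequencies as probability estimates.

wheat

wheat: (45/125) × (12/45) × (19/45) × (16/45) × (27/45) ≈ 0.00864711
barley: (62/125) × (42/62) × (40/62) × (6/62) × (23/62) ≈ 0.00778222
oats: (18/125) × (5/18) × (12/18) × (3/18) × (4/18) ≈ 0.000987654
Highest score → wheat.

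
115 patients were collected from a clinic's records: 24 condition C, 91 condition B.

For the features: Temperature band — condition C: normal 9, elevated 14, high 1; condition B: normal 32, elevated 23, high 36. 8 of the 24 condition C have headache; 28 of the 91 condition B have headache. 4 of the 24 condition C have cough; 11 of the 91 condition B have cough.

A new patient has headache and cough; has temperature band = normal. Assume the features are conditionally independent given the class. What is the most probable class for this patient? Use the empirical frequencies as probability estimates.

condition C: (24/115) × (9/24) × (8/24) × (4/24) ≈ 0.00434783
condition B: (91/115) × (32/91) × (28/91) × (11/91) ≈ 0.0103495
Highest score → condition B.

condition B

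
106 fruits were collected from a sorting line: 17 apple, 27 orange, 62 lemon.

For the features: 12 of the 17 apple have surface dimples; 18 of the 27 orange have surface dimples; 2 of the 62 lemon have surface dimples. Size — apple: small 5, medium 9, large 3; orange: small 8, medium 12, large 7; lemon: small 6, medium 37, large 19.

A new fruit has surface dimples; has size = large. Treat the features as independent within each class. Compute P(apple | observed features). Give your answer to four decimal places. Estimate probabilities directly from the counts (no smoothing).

0.2863

apple: (17/106) × (12/17) × (3/17) ≈ 0.0199778
orange: (27/106) × (18/27) × (7/27) ≈ 0.0440252
lemon: (62/106) × (2/62) × (19/62) ≈ 0.00578211
P(apple | x) = 0.0199778 / 0.06978511 ≈ 0.2863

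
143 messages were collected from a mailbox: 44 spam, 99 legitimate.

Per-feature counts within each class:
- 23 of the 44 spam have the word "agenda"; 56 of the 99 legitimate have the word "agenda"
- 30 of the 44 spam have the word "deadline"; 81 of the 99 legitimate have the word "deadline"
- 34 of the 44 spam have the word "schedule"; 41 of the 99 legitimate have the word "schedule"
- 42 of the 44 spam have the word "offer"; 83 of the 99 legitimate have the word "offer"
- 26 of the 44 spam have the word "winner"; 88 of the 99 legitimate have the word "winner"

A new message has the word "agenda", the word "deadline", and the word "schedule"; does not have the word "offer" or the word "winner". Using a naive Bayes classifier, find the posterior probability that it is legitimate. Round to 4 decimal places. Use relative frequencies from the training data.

spam: (44/143) × (23/44) × (30/44) × (34/44) × (2/44) × (18/44) ≈ 0.00157574
legitimate: (99/143) × (56/99) × (81/99) × (41/99) × (16/99) × (11/99) ≈ 0.00238283
P(legitimate | x) = 0.00238283 / 0.00395857 ≈ 0.6019

0.6019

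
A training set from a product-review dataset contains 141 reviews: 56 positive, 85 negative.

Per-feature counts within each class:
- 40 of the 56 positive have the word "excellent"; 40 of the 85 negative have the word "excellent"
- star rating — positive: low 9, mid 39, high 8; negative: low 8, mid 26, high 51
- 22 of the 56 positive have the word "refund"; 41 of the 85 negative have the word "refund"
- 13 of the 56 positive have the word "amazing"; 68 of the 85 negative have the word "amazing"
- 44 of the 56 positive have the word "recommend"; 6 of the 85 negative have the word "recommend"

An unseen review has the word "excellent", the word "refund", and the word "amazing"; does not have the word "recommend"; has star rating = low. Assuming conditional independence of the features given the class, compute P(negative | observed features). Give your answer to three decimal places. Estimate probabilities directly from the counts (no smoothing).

positive: (56/141) × (40/56) × (9/56) × (22/56) × (13/56) × (12/56) ≈ 0.000891002
negative: (85/141) × (40/85) × (8/85) × (41/85) × (68/85) × (79/85) ≈ 0.0095758
P(negative | x) = 0.0095758 / 0.010466802 ≈ 0.915

0.915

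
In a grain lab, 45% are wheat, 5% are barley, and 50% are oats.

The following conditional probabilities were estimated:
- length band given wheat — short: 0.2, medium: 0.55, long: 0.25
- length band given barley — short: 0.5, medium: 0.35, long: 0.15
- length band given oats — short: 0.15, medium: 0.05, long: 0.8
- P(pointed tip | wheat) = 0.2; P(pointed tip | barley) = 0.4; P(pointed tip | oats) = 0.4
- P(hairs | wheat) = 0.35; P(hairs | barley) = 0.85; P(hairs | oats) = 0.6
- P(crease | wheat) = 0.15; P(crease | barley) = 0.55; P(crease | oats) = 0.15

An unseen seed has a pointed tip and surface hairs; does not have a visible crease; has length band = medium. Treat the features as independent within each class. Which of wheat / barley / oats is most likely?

wheat: 0.45 × 0.55 × 0.2 × 0.35 × (1−0.15) = 0.01472625
barley: 0.05 × 0.35 × 0.4 × 0.85 × (1−0.55) = 0.0026775
oats: 0.5 × 0.05 × 0.4 × 0.6 × (1−0.15) = 0.0051
Highest score → wheat.

wheat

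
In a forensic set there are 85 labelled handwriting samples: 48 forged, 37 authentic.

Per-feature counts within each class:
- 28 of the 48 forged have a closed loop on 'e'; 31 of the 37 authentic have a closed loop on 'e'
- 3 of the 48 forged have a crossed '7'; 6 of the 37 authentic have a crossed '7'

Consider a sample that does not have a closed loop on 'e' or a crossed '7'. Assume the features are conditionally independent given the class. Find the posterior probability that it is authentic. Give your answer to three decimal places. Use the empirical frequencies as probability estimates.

0.211

forged: (48/85) × (20/48) × (45/48) ≈ 0.220588
authentic: (37/85) × (6/37) × (31/37) ≈ 0.0591415
P(authentic | x) = 0.0591415 / 0.2797295 ≈ 0.211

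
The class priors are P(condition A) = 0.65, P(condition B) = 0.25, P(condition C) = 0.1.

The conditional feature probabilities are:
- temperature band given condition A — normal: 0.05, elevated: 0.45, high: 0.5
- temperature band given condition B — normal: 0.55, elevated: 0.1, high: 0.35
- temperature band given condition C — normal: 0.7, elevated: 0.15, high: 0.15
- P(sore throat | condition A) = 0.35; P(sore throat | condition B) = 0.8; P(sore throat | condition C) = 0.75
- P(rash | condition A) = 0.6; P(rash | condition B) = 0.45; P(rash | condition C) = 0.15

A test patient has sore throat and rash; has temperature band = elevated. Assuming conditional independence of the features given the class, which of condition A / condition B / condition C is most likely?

condition A

condition A: 0.65 × 0.45 × 0.35 × 0.6 = 0.061425
condition B: 0.25 × 0.1 × 0.8 × 0.45 = 0.009
condition C: 0.1 × 0.15 × 0.75 × 0.15 = 0.0016875
Highest score → condition A.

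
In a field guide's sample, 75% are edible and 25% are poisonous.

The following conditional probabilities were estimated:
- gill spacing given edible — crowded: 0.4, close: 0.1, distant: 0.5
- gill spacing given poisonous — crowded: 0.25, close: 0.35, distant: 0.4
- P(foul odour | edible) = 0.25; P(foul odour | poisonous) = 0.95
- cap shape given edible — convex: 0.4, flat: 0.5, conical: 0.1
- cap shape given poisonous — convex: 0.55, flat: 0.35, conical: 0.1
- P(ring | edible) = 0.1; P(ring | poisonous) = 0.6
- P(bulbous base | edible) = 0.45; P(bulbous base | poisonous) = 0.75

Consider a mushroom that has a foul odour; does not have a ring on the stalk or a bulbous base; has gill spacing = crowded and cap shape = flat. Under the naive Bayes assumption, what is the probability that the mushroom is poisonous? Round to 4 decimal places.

edible: 0.75 × 0.4 × 0.25 × 0.5 × (1−0.1) × (1−0.45) = 0.0185625
poisonous: 0.25 × 0.25 × 0.95 × 0.35 × (1−0.6) × (1−0.75) = 0.002078125
P(poisonous | x) = 0.002078125 / 0.020640625 ≈ 0.1007

0.1007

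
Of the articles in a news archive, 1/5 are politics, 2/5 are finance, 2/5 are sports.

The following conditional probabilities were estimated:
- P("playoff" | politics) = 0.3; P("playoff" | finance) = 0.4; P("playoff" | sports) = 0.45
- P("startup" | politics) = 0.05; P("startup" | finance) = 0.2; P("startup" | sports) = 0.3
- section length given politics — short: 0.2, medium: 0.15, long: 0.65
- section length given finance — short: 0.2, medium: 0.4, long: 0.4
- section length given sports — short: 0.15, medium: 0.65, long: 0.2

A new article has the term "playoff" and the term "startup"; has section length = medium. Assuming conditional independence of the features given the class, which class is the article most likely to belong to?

sports

politics: 0.2 × 0.3 × 0.05 × 0.15 = 0.00045
finance: 0.4 × 0.4 × 0.2 × 0.4 = 0.0128
sports: 0.4 × 0.45 × 0.3 × 0.65 = 0.0351
Highest score → sports.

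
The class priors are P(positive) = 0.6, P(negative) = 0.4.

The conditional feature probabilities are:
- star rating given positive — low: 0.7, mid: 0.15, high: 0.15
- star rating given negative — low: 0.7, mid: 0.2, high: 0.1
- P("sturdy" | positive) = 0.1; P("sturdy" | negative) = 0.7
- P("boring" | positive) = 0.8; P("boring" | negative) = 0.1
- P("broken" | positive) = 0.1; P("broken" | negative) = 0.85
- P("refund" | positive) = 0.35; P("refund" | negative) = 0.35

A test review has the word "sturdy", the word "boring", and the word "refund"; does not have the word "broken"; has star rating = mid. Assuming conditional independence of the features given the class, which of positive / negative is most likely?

positive

positive: 0.6 × 0.15 × 0.1 × 0.8 × (1−0.1) × 0.35 = 0.002268
negative: 0.4 × 0.2 × 0.7 × 0.1 × (1−0.85) × 0.35 = 0.000294
Highest score → positive.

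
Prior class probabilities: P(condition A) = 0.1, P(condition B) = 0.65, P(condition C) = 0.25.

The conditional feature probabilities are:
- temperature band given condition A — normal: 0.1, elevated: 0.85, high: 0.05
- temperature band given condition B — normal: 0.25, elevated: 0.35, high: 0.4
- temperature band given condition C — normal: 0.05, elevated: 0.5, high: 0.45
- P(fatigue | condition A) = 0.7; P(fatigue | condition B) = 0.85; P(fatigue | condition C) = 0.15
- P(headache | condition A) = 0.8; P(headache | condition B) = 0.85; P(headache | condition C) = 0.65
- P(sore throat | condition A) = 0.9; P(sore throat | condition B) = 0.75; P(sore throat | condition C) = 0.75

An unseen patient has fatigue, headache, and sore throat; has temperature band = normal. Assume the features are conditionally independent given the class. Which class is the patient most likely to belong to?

condition B

condition A: 0.1 × 0.1 × 0.7 × 0.8 × 0.9 = 0.00504
condition B: 0.65 × 0.25 × 0.85 × 0.85 × 0.75 = 0.0880546875
condition C: 0.25 × 0.05 × 0.15 × 0.65 × 0.75 = 0.0009140625
Highest score → condition B.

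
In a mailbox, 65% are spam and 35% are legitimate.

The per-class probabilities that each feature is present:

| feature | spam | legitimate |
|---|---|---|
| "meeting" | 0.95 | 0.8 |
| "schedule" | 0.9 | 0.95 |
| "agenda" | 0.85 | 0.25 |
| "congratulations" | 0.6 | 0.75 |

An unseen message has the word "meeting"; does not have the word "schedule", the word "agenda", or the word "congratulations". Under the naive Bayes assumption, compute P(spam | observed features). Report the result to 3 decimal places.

0.585

spam: 0.65 × 0.95 × (1−0.9) × (1−0.85) × (1−0.6) = 0.003705
legitimate: 0.35 × 0.8 × (1−0.95) × (1−0.25) × (1−0.75) = 0.002625
P(spam | x) = 0.003705 / 0.00633 ≈ 0.585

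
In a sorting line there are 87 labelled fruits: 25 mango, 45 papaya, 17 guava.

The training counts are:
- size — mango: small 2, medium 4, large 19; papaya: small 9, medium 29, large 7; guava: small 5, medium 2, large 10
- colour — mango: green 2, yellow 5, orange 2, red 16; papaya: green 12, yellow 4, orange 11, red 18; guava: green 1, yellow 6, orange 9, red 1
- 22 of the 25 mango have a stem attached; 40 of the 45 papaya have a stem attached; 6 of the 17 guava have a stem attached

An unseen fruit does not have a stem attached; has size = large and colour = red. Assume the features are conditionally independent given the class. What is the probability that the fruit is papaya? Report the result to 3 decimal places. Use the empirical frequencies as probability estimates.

0.145

mango: (25/87) × (19/25) × (16/25) × (3/25) ≈ 0.0167724
papaya: (45/87) × (7/45) × (18/45) × (5/45) ≈ 0.00357599
guava: (17/87) × (10/17) × (1/17) × (11/17) ≈ 0.00437498
P(papaya | x) = 0.00357599 / 0.02472337 ≈ 0.145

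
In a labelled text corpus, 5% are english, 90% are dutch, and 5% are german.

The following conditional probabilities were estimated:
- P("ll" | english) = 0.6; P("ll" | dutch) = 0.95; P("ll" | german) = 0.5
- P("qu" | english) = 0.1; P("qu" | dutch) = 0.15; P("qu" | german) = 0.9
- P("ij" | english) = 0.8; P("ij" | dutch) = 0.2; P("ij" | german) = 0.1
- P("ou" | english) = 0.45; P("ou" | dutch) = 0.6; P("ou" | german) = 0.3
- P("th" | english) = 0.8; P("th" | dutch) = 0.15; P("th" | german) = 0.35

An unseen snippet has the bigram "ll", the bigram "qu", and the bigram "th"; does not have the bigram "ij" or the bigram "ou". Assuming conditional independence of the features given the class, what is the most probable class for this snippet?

english: 0.05 × 0.6 × 0.1 × (1−0.8) × (1−0.45) × 0.8 = 0.000264
dutch: 0.9 × 0.95 × 0.15 × (1−0.2) × (1−0.6) × 0.15 = 0.006156
german: 0.05 × 0.5 × 0.9 × (1−0.1) × (1−0.3) × 0.35 = 0.00496125
Highest score → dutch.

dutch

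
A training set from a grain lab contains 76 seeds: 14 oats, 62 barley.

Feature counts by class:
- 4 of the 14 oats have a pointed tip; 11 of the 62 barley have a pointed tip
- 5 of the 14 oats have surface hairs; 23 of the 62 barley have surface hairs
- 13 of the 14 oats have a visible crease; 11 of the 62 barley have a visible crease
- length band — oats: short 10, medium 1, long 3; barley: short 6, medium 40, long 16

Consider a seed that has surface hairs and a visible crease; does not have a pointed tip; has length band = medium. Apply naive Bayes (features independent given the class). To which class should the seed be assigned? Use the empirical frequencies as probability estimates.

oats: (14/76) × (10/14) × (5/14) × (13/14) × (1/14) ≈ 0.00311685
barley: (62/76) × (51/62) × (23/62) × (11/62) × (40/62) ≈ 0.0284946
Highest score → barley.

barley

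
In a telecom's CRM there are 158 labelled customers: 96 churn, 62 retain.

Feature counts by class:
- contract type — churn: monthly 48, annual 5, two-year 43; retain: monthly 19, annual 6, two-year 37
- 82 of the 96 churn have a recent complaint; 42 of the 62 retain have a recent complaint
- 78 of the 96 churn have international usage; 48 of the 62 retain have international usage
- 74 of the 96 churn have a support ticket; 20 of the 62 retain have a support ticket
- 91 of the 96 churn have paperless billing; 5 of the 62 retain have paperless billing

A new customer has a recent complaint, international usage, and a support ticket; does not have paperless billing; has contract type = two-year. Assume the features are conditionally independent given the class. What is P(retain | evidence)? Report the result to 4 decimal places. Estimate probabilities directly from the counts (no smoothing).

churn: (96/158) × (43/96) × (82/96) × (78/96) × (74/96) × (5/96) ≈ 0.00758292
retain: (62/158) × (37/62) × (42/62) × (48/62) × (20/62) × (57/62) ≈ 0.0364228
P(retain | x) = 0.0364228 / 0.04400572 ≈ 0.8277

0.8277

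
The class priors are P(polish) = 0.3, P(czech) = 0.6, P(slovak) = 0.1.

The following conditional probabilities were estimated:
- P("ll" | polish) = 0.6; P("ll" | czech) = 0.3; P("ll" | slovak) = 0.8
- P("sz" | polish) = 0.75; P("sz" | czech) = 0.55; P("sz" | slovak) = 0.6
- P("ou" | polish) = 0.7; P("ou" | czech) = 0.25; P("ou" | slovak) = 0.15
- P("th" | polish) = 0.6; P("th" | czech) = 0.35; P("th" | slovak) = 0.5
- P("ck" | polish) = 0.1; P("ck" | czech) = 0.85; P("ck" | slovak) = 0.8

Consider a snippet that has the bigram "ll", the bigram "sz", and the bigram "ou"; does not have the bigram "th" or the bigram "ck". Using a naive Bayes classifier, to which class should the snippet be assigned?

polish

polish: 0.3 × 0.6 × 0.75 × 0.7 × (1−0.6) × (1−0.1) = 0.03402
czech: 0.6 × 0.3 × 0.55 × 0.25 × (1−0.35) × (1−0.85) = 0.002413125
slovak: 0.1 × 0.8 × 0.6 × 0.15 × (1−0.5) × (1−0.8) = 0.00072
Highest score → polish.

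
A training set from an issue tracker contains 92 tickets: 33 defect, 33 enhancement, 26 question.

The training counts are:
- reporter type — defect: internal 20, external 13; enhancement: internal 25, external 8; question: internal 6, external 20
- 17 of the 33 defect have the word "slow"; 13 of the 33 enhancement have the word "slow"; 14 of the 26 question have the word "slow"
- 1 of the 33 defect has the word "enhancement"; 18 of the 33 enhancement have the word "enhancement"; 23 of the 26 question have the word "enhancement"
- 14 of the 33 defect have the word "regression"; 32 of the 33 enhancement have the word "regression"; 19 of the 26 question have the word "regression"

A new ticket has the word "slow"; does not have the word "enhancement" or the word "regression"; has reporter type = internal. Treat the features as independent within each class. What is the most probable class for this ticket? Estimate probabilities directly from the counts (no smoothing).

defect

defect: (33/92) × (20/33) × (17/33) × (32/33) × (19/33) ≈ 0.0625249
enhancement: (33/92) × (25/33) × (13/33) × (15/33) × (1/33) ≈ 0.0014745
question: (26/92) × (6/26) × (14/26) × (3/26) × (7/26) ≈ 0.00109091
Highest score → defect.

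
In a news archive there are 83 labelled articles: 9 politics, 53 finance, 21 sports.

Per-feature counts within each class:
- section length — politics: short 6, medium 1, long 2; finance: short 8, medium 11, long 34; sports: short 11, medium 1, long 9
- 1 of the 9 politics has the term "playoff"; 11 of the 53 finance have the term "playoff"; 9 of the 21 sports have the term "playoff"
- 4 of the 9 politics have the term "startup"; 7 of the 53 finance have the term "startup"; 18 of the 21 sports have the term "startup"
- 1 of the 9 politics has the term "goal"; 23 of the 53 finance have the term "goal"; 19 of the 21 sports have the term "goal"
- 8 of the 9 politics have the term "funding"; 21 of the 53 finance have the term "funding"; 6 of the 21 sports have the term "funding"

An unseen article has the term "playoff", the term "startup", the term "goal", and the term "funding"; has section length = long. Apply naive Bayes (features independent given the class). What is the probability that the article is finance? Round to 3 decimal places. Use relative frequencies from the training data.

0.156

politics: (9/83) × (2/9) × (1/9) × (4/9) × (1/9) × (8/9) ≈ 0.000117525
finance: (53/83) × (34/53) × (11/53) × (7/53) × (23/53) × (21/53) ≈ 0.00193079
sports: (21/83) × (9/21) × (9/21) × (18/21) × (19/21) × (6/21) ≈ 0.0102969
P(finance | x) = 0.00193079 / 0.012345215 ≈ 0.156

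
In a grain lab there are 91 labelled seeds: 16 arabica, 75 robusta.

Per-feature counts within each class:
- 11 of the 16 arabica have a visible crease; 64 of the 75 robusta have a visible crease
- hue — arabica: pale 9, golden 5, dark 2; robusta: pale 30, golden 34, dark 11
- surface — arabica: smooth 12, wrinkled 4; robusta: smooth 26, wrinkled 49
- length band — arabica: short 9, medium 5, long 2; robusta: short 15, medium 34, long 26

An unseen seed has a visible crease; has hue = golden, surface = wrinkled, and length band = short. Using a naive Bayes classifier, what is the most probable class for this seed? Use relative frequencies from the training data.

arabica: (16/91) × (11/16) × (5/16) × (4/16) × (9/16) ≈ 0.00531207
robusta: (75/91) × (64/75) × (34/75) × (49/75) × (15/75) ≈ 0.0416602
Highest score → robusta.

robusta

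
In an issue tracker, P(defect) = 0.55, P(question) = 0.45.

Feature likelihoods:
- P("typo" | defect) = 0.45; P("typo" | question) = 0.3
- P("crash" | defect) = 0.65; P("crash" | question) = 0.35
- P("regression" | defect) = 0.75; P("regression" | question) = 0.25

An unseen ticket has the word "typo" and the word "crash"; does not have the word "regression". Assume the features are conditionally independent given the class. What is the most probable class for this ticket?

defect: 0.55 × 0.45 × 0.65 × (1−0.75) = 0.04021875
question: 0.45 × 0.3 × 0.35 × (1−0.25) = 0.0354375
Highest score → defect.

defect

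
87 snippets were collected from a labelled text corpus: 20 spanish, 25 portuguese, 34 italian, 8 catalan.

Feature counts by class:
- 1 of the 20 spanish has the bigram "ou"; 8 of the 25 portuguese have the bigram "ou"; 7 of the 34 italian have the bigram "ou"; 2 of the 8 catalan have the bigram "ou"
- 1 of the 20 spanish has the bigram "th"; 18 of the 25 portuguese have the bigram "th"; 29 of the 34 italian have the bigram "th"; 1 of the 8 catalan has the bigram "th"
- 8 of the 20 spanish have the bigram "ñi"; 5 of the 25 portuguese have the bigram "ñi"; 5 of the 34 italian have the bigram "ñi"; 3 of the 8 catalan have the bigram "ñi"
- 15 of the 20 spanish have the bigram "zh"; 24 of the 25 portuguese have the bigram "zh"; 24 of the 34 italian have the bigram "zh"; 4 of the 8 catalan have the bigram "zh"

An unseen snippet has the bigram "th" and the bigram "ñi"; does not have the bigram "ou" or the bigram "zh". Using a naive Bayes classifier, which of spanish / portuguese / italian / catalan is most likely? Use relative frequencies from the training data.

italian

spanish: (20/87) × (19/20) × (1/20) × (8/20) × (5/20) ≈ 0.00109195
portuguese: (25/87) × (17/25) × (18/25) × (5/25) × (1/25) ≈ 0.00112552
italian: (34/87) × (27/34) × (29/34) × (5/34) × (10/34) ≈ 0.0114492
catalan: (8/87) × (6/8) × (1/8) × (3/8) × (4/8) ≈ 0.00161638
Highest score → italian.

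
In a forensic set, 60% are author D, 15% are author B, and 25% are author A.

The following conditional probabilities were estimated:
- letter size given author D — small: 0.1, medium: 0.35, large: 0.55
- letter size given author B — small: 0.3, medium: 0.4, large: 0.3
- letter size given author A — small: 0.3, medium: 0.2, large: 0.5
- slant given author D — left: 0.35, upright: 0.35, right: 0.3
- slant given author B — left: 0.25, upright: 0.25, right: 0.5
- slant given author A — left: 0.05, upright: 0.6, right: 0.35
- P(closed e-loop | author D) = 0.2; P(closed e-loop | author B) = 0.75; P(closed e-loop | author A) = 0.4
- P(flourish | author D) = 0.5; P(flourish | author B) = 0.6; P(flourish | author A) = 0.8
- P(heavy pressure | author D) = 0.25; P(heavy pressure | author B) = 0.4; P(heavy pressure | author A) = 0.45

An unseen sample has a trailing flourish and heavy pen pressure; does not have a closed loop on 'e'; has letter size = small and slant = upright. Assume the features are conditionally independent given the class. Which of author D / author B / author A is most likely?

author D: 0.6 × 0.1 × 0.35 × (1−0.2) × 0.5 × 0.25 = 0.0021
author B: 0.15 × 0.3 × 0.25 × (1−0.75) × 0.6 × 0.4 = 0.000675
author A: 0.25 × 0.3 × 0.6 × (1−0.4) × 0.8 × 0.45 = 0.00972
Highest score → author A.

author A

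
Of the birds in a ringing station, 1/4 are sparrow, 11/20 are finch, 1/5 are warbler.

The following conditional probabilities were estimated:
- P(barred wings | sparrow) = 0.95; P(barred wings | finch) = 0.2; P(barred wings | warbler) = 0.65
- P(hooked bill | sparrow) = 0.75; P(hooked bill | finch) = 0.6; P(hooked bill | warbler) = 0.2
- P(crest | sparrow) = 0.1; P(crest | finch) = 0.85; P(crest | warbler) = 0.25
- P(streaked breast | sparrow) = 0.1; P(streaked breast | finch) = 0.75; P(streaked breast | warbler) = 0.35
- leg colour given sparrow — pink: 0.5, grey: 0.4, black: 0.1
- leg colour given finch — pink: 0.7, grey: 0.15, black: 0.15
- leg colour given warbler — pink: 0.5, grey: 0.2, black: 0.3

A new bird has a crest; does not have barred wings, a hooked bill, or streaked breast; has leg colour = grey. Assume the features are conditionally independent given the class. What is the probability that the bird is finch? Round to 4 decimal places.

0.7438

sparrow: 0.25 × (1−0.95) × (1−0.75) × 0.1 × (1−0.1) × 0.4 = 0.0001125
finch: 0.55 × (1−0.2) × (1−0.6) × 0.85 × (1−0.75) × 0.15 = 0.00561
warbler: 0.2 × (1−0.65) × (1−0.2) × 0.25 × (1−0.35) × 0.2 = 0.00182
P(finch | x) = 0.00561 / 0.0075425 ≈ 0.7438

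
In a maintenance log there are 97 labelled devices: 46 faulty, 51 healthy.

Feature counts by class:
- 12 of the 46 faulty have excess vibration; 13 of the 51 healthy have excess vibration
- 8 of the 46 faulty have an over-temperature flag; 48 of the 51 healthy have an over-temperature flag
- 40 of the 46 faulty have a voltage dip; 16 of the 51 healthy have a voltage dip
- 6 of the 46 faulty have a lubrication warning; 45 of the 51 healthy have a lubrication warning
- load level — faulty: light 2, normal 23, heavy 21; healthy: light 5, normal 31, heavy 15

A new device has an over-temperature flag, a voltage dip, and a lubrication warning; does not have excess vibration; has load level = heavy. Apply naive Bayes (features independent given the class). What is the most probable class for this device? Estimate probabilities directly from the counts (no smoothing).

faulty: (46/97) × (34/46) × (8/46) × (40/46) × (6/46) × (21/46) ≈ 0.00315643
healthy: (51/97) × (38/51) × (48/51) × (16/51) × (45/51) × (15/51) ≈ 0.030019
Highest score → healthy.

healthy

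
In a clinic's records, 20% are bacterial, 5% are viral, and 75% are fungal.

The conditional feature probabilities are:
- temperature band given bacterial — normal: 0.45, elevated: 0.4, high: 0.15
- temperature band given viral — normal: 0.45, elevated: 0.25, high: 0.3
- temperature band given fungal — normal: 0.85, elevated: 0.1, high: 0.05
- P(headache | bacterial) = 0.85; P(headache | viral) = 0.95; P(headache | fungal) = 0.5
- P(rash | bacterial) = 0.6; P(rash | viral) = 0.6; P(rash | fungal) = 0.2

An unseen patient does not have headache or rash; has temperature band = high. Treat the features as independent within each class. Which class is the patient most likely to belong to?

fungal

bacterial: 0.2 × 0.15 × (1−0.85) × (1−0.6) = 0.0018
viral: 0.05 × 0.3 × (1−0.95) × (1−0.6) = 0.0003
fungal: 0.75 × 0.05 × (1−0.5) × (1−0.2) = 0.015
Highest score → fungal.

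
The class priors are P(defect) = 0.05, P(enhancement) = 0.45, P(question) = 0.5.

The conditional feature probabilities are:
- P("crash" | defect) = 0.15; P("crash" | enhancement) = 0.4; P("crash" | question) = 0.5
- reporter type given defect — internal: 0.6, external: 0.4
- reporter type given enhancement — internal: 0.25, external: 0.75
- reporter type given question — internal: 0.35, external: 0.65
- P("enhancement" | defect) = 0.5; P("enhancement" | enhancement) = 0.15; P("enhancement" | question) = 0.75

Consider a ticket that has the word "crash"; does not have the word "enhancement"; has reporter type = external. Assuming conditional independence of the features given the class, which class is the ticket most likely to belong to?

defect: 0.05 × 0.15 × 0.4 × (1−0.5) = 0.0015
enhancement: 0.45 × 0.4 × 0.75 × (1−0.15) = 0.11475
question: 0.5 × 0.5 × 0.65 × (1−0.75) = 0.040625
Highest score → enhancement.

enhancement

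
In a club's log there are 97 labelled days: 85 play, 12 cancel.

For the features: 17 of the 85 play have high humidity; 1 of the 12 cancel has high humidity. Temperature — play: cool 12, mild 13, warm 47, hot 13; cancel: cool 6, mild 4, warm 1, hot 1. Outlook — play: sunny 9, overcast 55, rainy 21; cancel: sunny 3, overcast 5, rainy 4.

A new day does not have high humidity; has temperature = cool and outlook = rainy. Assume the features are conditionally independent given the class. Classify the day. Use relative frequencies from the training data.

play: (85/97) × (68/85) × (12/85) × (21/85) ≈ 0.0244512
cancel: (12/97) × (11/12) × (6/12) × (4/12) ≈ 0.0189003
Highest score → play.

play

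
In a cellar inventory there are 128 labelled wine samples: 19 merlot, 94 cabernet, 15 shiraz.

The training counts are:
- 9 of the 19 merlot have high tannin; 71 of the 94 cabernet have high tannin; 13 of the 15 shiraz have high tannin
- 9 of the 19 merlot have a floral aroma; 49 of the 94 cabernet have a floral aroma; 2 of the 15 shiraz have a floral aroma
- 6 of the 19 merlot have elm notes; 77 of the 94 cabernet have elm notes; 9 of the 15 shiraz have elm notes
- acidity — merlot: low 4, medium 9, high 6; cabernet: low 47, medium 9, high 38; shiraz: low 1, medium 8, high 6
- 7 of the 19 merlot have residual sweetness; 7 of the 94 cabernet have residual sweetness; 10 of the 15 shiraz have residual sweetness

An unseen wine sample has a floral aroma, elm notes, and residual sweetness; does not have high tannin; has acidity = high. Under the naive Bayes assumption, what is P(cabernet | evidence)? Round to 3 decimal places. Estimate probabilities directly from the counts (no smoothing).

merlot: (19/128) × (10/19) × (9/19) × (6/19) × (6/19) × (7/19) ≈ 0.00135962
cabernet: (94/128) × (23/94) × (49/94) × (77/94) × (38/94) × (7/94) ≈ 0.0023098
shiraz: (15/128) × (2/15) × (2/15) × (9/15) × (6/15) × (10/15) ≈ 0.000333333
P(cabernet | x) = 0.0023098 / 0.004002753 ≈ 0.577

0.577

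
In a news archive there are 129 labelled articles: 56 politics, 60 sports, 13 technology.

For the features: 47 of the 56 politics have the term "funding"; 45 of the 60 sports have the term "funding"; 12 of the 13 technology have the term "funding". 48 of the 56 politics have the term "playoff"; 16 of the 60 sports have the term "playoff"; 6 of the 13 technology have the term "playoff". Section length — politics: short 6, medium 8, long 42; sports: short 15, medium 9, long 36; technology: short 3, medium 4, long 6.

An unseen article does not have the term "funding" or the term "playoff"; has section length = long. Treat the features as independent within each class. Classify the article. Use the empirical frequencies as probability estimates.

sports

politics: (56/129) × (9/56) × (8/56) × (42/56) ≈ 0.00747508
sports: (60/129) × (15/60) × (44/60) × (36/60) ≈ 0.0511628
technology: (13/129) × (1/13) × (7/13) × (6/13) ≈ 0.00192652
Highest score → sports.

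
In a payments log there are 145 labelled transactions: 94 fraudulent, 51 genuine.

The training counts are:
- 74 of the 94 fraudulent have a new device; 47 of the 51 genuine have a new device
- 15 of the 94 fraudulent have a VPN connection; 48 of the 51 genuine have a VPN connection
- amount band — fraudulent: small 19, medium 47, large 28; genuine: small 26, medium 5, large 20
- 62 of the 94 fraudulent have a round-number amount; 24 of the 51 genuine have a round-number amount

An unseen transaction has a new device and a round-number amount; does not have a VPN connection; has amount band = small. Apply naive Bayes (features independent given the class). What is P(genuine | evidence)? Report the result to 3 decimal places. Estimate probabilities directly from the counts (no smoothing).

fraudulent: (94/145) × (74/94) × (79/94) × (19/94) × (62/94) ≈ 0.0571811
genuine: (51/145) × (47/51) × (3/51) × (26/51) × (24/51) ≈ 0.00457431
P(genuine | x) = 0.00457431 / 0.06175541 ≈ 0.074

0.074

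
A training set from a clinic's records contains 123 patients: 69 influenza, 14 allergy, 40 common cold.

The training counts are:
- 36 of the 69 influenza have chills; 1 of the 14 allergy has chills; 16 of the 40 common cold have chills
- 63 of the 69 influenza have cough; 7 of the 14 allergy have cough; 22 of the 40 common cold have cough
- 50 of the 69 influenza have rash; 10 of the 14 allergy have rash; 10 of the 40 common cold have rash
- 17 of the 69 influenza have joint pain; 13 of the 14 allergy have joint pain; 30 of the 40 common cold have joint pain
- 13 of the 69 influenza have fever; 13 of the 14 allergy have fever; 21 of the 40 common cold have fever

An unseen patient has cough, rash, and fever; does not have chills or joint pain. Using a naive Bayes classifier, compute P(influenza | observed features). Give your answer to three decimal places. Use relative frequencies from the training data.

influenza: (69/123) × (33/69) × (63/69) × (50/69) × (52/69) × (13/69) ≈ 0.025204
allergy: (14/123) × (13/14) × (7/14) × (10/14) × (1/14) × (13/14) ≈ 0.00250361
common cold: (40/123) × (24/40) × (22/40) × (10/40) × (10/40) × (21/40) ≈ 0.00352134
P(influenza | x) = 0.025204 / 0.03122895 ≈ 0.807

0.807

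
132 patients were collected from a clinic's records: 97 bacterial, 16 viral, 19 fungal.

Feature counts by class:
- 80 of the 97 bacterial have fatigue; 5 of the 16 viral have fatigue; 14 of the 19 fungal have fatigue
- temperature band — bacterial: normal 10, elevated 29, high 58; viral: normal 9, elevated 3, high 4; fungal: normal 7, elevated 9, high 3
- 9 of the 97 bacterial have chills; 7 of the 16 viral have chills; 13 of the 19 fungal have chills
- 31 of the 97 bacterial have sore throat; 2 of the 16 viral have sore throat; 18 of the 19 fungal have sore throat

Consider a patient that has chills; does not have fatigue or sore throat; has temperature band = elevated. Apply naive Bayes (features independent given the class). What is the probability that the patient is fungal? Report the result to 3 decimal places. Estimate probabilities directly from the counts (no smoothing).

bacterial: (97/132) × (17/97) × (29/97) × (9/97) × (66/97) ≈ 0.00243077
viral: (16/132) × (11/16) × (3/16) × (7/16) × (14/16) = 0.0059814453125
fungal: (19/132) × (5/19) × (9/19) × (13/19) × (1/19) ≈ 0.000646132
P(fungal | x) = 0.000646132 / 0.0090583473125 ≈ 0.071

0.071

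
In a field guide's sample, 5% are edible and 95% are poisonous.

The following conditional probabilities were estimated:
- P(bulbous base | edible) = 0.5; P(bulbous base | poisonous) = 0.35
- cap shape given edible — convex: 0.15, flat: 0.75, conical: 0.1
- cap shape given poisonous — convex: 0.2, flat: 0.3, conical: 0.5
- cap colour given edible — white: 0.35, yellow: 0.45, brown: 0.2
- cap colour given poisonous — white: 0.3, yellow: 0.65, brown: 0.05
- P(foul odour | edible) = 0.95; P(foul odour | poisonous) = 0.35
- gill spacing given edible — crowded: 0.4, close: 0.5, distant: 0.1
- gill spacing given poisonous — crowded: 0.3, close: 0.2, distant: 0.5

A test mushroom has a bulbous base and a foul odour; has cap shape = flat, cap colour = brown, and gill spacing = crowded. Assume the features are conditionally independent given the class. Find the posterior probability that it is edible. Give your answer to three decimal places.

0.731

edible: 0.05 × 0.5 × 0.75 × 0.2 × 0.95 × 0.4 = 0.001425
poisonous: 0.95 × 0.35 × 0.3 × 0.05 × 0.35 × 0.3 = 0.0005236875
P(edible | x) = 0.001425 / 0.0019486875 ≈ 0.731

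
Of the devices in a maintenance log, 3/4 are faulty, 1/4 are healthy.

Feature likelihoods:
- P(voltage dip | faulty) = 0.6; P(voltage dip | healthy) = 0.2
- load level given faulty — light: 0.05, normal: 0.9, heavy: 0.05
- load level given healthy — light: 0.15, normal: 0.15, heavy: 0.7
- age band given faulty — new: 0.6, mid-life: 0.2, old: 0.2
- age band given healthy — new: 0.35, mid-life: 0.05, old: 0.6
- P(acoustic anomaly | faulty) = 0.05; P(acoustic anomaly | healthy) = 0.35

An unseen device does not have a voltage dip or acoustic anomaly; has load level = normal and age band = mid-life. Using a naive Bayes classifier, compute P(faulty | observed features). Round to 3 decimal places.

0.981

faulty: 0.75 × (1−0.6) × 0.9 × 0.2 × (1−0.05) = 0.0513
healthy: 0.25 × (1−0.2) × 0.15 × 0.05 × (1−0.35) = 0.000975
P(faulty | x) = 0.0513 / 0.052275 ≈ 0.981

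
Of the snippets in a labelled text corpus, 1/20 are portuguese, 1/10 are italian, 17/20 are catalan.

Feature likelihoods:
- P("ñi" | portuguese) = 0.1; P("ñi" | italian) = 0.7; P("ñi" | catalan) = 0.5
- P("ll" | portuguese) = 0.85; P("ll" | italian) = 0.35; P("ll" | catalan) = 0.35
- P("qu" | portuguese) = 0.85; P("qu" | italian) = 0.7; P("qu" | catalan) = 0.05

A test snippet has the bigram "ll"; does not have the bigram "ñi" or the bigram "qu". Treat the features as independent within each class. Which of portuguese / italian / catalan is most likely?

portuguese: 0.05 × (1−0.1) × 0.85 × (1−0.85) = 0.0057375
italian: 0.1 × (1−0.7) × 0.35 × (1−0.7) = 0.00315
catalan: 0.85 × (1−0.5) × 0.35 × (1−0.05) = 0.1413125
Highest score → catalan.

catalan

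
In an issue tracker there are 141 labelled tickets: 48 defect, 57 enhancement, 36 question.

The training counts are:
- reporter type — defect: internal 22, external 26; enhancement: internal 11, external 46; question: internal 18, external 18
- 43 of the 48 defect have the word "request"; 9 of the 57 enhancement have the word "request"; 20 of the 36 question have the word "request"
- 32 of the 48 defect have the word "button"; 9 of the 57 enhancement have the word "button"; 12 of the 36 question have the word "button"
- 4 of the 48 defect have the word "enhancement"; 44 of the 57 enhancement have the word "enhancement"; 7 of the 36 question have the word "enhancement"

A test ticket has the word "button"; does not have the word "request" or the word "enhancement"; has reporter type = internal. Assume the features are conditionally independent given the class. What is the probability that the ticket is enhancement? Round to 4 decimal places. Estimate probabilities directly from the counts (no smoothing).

defect: (48/141) × (22/48) × (5/48) × (32/48) × (44/48) ≈ 0.00993236
enhancement: (57/141) × (11/57) × (48/57) × (9/57) × (13/57) ≈ 0.00236579
question: (36/141) × (18/36) × (16/36) × (12/36) × (29/36) ≈ 0.0152351
P(enhancement | x) = 0.00236579 / 0.02753325 ≈ 0.0859

0.0859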